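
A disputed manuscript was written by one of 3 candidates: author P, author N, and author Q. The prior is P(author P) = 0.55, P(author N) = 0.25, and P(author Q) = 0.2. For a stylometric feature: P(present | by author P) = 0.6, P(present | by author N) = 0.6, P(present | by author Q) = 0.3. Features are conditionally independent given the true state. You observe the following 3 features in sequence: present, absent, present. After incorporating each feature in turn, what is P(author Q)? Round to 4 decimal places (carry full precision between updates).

0.0986

After 'present': normaliser = 0.6·0.5500 + 0.6·0.2500 + 0.3·0.2000; P(author P) ≈ 0.6111, P(author N) ≈ 0.2778, P(author Q) ≈ 0.1111
After 'absent': normaliser = 0.4·0.6111 + 0.4·0.2778 + 0.7·0.1111; P(author P) ≈ 0.5641, P(author N) ≈ 0.2564, P(author Q) ≈ 0.1795
After 'present': normaliser = 0.6·0.5641 + 0.6·0.2564 + 0.3·0.1795; P(author P) ≈ 0.6197, P(author N) ≈ 0.2817, P(author Q) ≈ 0.0986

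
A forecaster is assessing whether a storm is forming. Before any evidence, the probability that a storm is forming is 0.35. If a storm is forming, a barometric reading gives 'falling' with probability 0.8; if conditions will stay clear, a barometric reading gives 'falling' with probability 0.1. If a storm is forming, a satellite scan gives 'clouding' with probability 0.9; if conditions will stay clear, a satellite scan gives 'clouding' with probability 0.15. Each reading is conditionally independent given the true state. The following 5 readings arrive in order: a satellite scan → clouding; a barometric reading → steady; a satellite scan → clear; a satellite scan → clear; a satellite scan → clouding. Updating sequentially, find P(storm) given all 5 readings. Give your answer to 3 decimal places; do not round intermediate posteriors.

After a satellite scan='clouding': P(storm) = 0.9·0.3500 / (0.9·0.3500 + 0.15·0.6500) ≈ 0.7636
After a barometric reading='steady': P(storm) = 0.2·0.7636 / (0.2·0.7636 + 0.9·0.2364) ≈ 0.4179
After a satellite scan='clear': P(storm) = 0.1·0.4179 / (0.1·0.4179 + 0.85·0.5821) ≈ 0.0779
After a satellite scan='clear': P(storm) = 0.1·0.0779 / (0.1·0.0779 + 0.85·0.9221) ≈ 0.0098
After a satellite scan='clouding': P(storm) = 0.9·0.0098 / (0.9·0.0098 + 0.15·0.9902) ≈ 0.0563

0.056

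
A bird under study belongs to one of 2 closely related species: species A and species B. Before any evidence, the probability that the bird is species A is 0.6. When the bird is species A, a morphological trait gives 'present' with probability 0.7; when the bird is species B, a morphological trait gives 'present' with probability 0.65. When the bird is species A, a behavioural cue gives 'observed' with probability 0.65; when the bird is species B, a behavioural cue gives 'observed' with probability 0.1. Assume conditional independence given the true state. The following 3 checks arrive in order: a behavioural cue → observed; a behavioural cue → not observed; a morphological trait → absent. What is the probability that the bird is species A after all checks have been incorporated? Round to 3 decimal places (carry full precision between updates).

After a behavioural cue='observed': P(species A) = 0.65·0.6000 / (0.65·0.6000 + 0.1·0.4000) ≈ 0.9070
After a behavioural cue='not observed': P(species A) = 0.35·0.9070 / (0.35·0.9070 + 0.9·0.0930) ≈ 0.7913
After a morphological trait='absent': P(species A) = 0.3·0.7913 / (0.3·0.7913 + 0.35·0.2087) ≈ 0.7647

0.765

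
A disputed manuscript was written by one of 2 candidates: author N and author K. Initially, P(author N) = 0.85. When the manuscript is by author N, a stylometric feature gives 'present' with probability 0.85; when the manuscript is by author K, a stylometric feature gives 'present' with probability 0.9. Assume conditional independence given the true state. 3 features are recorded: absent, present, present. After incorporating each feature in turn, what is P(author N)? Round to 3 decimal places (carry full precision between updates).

Apply Bayes' rule sequentially, carrying P(author N) forward.
After 'absent': P(author N) = 0.15·0.8500 / (0.15·0.8500 + 0.1·0.1500) ≈ 0.8947
After 'present': P(author N) = 0.85·0.8947 / (0.85·0.8947 + 0.9·0.1053) ≈ 0.8892
After 'present': P(author N) = 0.85·0.8892 / (0.85·0.8892 + 0.9·0.1108) ≈ 0.8835

0.883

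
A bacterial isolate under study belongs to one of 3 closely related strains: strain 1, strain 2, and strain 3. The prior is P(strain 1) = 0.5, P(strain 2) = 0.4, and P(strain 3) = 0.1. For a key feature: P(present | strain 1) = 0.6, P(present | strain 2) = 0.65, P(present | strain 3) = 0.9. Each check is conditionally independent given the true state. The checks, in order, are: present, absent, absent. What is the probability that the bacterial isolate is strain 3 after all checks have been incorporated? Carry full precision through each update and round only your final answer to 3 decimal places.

After 'present': normaliser = 0.6·0.5000 + 0.65·0.4000 + 0.9·0.1000; P(strain 1) ≈ 0.4615, P(strain 2) ≈ 0.4000, P(strain 3) ≈ 0.1385
After 'absent': normaliser = 0.4·0.4615 + 0.35·0.4000 + 0.1·0.1385; P(strain 1) ≈ 0.5455, P(strain 2) ≈ 0.4136, P(strain 3) ≈ 0.0409
After 'absent': normaliser = 0.4·0.5455 + 0.35·0.4136 + 0.1·0.0409; P(strain 1) ≈ 0.5944, P(strain 2) ≈ 0.3944, P(strain 3) ≈ 0.0111

0.011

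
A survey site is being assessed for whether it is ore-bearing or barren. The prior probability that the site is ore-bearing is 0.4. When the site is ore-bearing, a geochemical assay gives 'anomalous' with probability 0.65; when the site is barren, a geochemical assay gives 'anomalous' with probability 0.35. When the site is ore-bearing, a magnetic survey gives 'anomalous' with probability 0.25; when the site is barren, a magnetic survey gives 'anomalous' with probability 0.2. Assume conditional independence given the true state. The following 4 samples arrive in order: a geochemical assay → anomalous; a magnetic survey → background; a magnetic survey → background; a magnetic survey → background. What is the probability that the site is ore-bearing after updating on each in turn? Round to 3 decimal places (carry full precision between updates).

Each posterior becomes the prior for the next update.
After a geochemical assay='anomalous': P(ore) = 0.65·0.4000 / (0.65·0.4000 + 0.35·0.6000) ≈ 0.5532
After a magnetic survey='background': P(ore) = 0.75·0.5532 / (0.75·0.5532 + 0.8·0.4468) ≈ 0.5372
After a magnetic survey='background': P(ore) = 0.75·0.5372 / (0.75·0.5372 + 0.8·0.4628) ≈ 0.5211
After a magnetic survey='background': P(ore) = 0.75·0.5211 / (0.75·0.5211 + 0.8·0.4789) ≈ 0.5050

0.505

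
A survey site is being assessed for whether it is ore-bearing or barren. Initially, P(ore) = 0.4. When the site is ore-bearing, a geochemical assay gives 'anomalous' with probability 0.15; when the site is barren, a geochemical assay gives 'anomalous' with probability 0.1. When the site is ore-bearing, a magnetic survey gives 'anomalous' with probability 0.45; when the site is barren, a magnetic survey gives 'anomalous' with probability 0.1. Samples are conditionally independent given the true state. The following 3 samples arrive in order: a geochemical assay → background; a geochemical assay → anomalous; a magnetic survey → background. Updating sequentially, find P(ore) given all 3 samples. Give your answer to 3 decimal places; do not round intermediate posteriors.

0.366

Each posterior becomes the prior for the next update.
After a geochemical assay='background': P(ore) = 0.85·0.4000 / (0.85·0.4000 + 0.9·0.6000) ≈ 0.3864
After a geochemical assay='anomalous': P(ore) = 0.15·0.3864 / (0.15·0.3864 + 0.1·0.6136) ≈ 0.4857
After a magnetic survey='background': P(ore) = 0.55·0.4857 / (0.55·0.4857 + 0.9·0.5143) ≈ 0.3659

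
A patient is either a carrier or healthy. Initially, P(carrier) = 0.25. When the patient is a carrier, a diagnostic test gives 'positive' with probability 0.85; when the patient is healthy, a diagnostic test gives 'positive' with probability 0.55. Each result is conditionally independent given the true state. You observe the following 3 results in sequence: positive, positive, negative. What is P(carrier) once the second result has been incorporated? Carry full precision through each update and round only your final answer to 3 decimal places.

Each posterior becomes the prior for the next update.
After 'positive': P(carrier) = 0.85·0.2500 / (0.85·0.2500 + 0.55·0.7500) ≈ 0.3400
After 'positive': P(carrier) = 0.85·0.3400 / (0.85·0.3400 + 0.55·0.6600) ≈ 0.4433

0.443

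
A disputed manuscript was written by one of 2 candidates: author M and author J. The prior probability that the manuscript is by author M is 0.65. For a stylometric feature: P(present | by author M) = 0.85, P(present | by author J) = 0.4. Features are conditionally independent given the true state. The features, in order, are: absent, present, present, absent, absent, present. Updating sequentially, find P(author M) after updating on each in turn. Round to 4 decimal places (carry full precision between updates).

After 'absent': P(author M) = 0.15·0.6500 / (0.15·0.6500 + 0.6·0.3500) ≈ 0.3171
After 'present': P(author M) = 0.85·0.3171 / (0.85·0.3171 + 0.4·0.6829) ≈ 0.4966
After 'present': P(author M) = 0.85·0.4966 / (0.85·0.4966 + 0.4·0.5034) ≈ 0.6771
After 'absent': P(author M) = 0.15·0.6771 / (0.15·0.6771 + 0.6·0.3229) ≈ 0.3439
After 'absent': P(author M) = 0.15·0.3439 / (0.15·0.3439 + 0.6·0.6561) ≈ 0.1159
After 'present': P(author M) = 0.85·0.1159 / (0.85·0.1159 + 0.4·0.8841) ≈ 0.2178

0.2178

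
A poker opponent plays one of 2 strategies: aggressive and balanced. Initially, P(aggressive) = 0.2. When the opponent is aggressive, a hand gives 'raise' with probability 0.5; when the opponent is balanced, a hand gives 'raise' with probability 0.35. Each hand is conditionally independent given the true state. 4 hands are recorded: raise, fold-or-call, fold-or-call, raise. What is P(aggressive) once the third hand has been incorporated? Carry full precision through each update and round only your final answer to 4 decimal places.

After 'raise': P(aggressive) = 0.5·0.2000 / (0.5·0.2000 + 0.35·0.8000) ≈ 0.2632
After 'fold-or-call': P(aggressive) = 0.5·0.2632 / (0.5·0.2632 + 0.65·0.7368) ≈ 0.2155
After 'fold-or-call': P(aggressive) = 0.5·0.2155 / (0.5·0.2155 + 0.65·0.7845) ≈ 0.1745

0.1745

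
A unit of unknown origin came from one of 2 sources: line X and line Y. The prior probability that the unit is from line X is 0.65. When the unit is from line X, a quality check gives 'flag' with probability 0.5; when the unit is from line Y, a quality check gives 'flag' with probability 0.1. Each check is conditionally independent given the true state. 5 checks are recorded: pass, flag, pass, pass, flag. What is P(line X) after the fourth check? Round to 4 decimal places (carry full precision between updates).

After 'pass': P(line X) = 0.5·0.6500 / (0.5·0.6500 + 0.9·0.3500) ≈ 0.5078
After 'flag': P(line X) = 0.5·0.5078 / (0.5·0.5078 + 0.1·0.4922) ≈ 0.8376
After 'pass': P(line X) = 0.5·0.8376 / (0.5·0.8376 + 0.9·0.1624) ≈ 0.7413
After 'pass': P(line X) = 0.5·0.7413 / (0.5·0.7413 + 0.9·0.2587) ≈ 0.6142

0.6142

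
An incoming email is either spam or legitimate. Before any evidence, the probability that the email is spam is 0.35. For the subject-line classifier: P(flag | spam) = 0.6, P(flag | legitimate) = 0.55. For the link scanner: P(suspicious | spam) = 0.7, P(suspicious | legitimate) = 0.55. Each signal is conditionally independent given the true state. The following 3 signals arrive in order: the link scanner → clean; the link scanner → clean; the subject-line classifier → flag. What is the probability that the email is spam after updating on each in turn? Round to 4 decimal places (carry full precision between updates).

After the link scanner='clean': P(spam) = 0.3·0.3500 / (0.3·0.3500 + 0.45·0.6500) ≈ 0.2642
After the link scanner='clean': P(spam) = 0.3·0.2642 / (0.3·0.2642 + 0.45·0.7358) ≈ 0.1931
After the subject-line classifier='flag': P(spam) = 0.6·0.1931 / (0.6·0.1931 + 0.55·0.8069) ≈ 0.2070

0.2070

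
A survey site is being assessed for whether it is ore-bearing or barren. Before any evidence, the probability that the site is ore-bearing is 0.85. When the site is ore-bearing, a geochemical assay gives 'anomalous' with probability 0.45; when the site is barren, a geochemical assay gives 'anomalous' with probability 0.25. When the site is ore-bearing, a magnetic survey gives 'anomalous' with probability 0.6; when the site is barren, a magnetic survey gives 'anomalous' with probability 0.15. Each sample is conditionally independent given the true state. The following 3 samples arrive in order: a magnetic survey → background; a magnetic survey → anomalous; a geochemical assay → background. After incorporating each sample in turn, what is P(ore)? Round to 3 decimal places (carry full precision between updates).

0.887

After a magnetic survey='background': P(ore) = 0.4·0.8500 / (0.4·0.8500 + 0.85·0.1500) ≈ 0.7273
After a magnetic survey='anomalous': P(ore) = 0.6·0.7273 / (0.6·0.7273 + 0.15·0.2727) ≈ 0.9143
After a geochemical assay='background': P(ore) = 0.55·0.9143 / (0.55·0.9143 + 0.75·0.0857) ≈ 0.8866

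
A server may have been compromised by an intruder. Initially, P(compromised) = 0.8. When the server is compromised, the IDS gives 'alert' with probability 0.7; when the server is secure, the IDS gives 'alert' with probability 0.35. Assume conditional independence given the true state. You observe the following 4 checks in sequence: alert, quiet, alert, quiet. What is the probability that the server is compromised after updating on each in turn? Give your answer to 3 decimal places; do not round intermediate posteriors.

0.773

After 'alert': P(compromised) = 0.7·0.8000 / (0.7·0.8000 + 0.35·0.2000) ≈ 0.8889
After 'quiet': P(compromised) = 0.3·0.8889 / (0.3·0.8889 + 0.65·0.1111) ≈ 0.7869
After 'alert': P(compromised) = 0.7·0.7869 / (0.7·0.7869 + 0.35·0.2131) ≈ 0.8807
After 'quiet': P(compromised) = 0.3·0.8807 / (0.3·0.8807 + 0.65·0.1193) ≈ 0.7732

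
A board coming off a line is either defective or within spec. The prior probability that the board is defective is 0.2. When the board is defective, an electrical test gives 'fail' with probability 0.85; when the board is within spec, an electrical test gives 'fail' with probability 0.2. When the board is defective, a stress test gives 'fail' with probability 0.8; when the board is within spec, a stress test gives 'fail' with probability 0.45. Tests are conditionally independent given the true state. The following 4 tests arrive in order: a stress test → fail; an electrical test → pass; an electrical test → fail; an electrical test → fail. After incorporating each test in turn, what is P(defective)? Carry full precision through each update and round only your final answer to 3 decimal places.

0.601

After a stress test='fail': P(defective) = 0.8·0.2000 / (0.8·0.2000 + 0.45·0.8000) ≈ 0.3077
After an electrical test='pass': P(defective) = 0.15·0.3077 / (0.15·0.3077 + 0.8·0.6923) ≈ 0.0769
After an electrical test='fail': P(defective) = 0.85·0.0769 / (0.85·0.0769 + 0.2·0.9231) ≈ 0.2615
After an electrical test='fail': P(defective) = 0.85·0.2615 / (0.85·0.2615 + 0.2·0.7385) ≈ 0.6008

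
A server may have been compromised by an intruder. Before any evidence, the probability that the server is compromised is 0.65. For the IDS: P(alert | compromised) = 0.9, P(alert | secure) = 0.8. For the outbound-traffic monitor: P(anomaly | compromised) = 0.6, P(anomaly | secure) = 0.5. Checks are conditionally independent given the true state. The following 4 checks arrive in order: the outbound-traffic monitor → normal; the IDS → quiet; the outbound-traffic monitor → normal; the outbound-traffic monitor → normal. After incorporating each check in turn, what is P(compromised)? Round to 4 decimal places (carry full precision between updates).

0.3222

After the outbound-traffic monitor='normal': P(compromised) = 0.4·0.6500 / (0.4·0.6500 + 0.5·0.3500) ≈ 0.5977
After the IDS='quiet': P(compromised) = 0.1·0.5977 / (0.1·0.5977 + 0.2·0.4023) ≈ 0.4262
After the outbound-traffic monitor='normal': P(compromised) = 0.4·0.4262 / (0.4·0.4262 + 0.5·0.5738) ≈ 0.3728
After the outbound-traffic monitor='normal': P(compromised) = 0.4·0.3728 / (0.4·0.3728 + 0.5·0.6272) ≈ 0.3222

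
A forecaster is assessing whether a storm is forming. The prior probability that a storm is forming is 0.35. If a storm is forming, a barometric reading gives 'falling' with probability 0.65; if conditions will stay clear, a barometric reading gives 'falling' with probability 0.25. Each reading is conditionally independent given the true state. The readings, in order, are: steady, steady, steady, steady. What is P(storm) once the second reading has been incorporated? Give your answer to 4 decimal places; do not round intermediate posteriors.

After 'steady': P(storm) = 0.35·0.3500 / (0.35·0.3500 + 0.75·0.6500) ≈ 0.2008
After 'steady': P(storm) = 0.35·0.2008 / (0.35·0.2008 + 0.75·0.7992) ≈ 0.1050

0.1050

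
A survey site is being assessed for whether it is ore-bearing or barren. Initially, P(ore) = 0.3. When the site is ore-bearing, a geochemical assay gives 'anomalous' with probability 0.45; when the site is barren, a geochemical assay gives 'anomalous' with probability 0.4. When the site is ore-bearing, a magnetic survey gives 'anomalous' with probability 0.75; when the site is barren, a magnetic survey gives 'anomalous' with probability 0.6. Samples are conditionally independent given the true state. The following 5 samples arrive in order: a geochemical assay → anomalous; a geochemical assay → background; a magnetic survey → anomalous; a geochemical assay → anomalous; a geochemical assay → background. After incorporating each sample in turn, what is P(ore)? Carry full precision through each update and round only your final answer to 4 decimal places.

Apply Bayes' rule sequentially, carrying P(ore) forward.
After a geochemical assay='anomalous': P(ore) = 0.45·0.3000 / (0.45·0.3000 + 0.4·0.7000) ≈ 0.3253
After a geochemical assay='background': P(ore) = 0.55·0.3253 / (0.55·0.3253 + 0.6·0.6747) ≈ 0.3065
After a magnetic survey='anomalous': P(ore) = 0.75·0.3065 / (0.75·0.3065 + 0.6·0.6935) ≈ 0.3559
After a geochemical assay='anomalous': P(ore) = 0.45·0.3559 / (0.45·0.3559 + 0.4·0.6441) ≈ 0.3833
After a geochemical assay='background': P(ore) = 0.55·0.3833 / (0.55·0.3833 + 0.6·0.6167) ≈ 0.3629

0.3629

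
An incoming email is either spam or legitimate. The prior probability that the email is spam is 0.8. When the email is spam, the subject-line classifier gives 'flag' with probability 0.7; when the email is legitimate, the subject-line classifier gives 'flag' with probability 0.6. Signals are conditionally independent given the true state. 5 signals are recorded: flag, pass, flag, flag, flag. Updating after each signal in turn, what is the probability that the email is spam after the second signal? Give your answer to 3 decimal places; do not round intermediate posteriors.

After 'flag': P(spam) = 0.7·0.8000 / (0.7·0.8000 + 0.6·0.2000) ≈ 0.8235
After 'pass': P(spam) = 0.3·0.8235 / (0.3·0.8235 + 0.4·0.1765) ≈ 0.7778

0.778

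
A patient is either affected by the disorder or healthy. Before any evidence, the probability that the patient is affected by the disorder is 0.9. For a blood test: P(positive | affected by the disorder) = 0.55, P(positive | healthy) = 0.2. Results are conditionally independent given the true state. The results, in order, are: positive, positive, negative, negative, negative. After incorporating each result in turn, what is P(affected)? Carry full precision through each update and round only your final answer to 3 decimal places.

After 'positive': P(affected) = 0.55·0.9000 / (0.55·0.9000 + 0.2·0.1000) ≈ 0.9612
After 'positive': P(affected) = 0.55·0.9612 / (0.55·0.9612 + 0.2·0.0388) ≈ 0.9855
After 'negative': P(affected) = 0.45·0.9855 / (0.45·0.9855 + 0.8·0.0145) ≈ 0.9745
After 'negative': P(affected) = 0.45·0.9745 / (0.45·0.9745 + 0.8·0.0255) ≈ 0.9556
After 'negative': P(affected) = 0.45·0.9556 / (0.45·0.9556 + 0.8·0.0444) ≈ 0.9237

0.924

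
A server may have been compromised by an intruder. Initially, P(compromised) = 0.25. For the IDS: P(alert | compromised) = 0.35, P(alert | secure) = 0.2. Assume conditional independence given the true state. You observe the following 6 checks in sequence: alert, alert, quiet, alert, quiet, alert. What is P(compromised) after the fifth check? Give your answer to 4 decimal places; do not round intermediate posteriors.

0.5411

Apply Bayes' rule sequentially, carrying P(compromised) forward.
After 'alert': P(compromised) = 0.35·0.2500 / (0.35·0.2500 + 0.2·0.7500) ≈ 0.3684
After 'alert': P(compromised) = 0.35·0.3684 / (0.35·0.3684 + 0.2·0.6316) ≈ 0.5052
After 'quiet': P(compromised) = 0.65·0.5052 / (0.65·0.5052 + 0.8·0.4948) ≈ 0.4534
After 'alert': P(compromised) = 0.35·0.4534 / (0.35·0.4534 + 0.2·0.5466) ≈ 0.5921
After 'quiet': P(compromised) = 0.65·0.5921 / (0.65·0.5921 + 0.8·0.4079) ≈ 0.5411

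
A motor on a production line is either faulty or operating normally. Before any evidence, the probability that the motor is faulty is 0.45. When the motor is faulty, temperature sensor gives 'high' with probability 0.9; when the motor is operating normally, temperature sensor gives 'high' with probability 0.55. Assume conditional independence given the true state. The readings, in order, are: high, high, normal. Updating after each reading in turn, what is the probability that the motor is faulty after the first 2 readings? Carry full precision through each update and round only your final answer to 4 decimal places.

0.6866

Apply Bayes' rule sequentially, carrying P(faulty) forward.
After 'high': P(faulty) = 0.9·0.4500 / (0.9·0.4500 + 0.55·0.5500) ≈ 0.5724
After 'high': P(faulty) = 0.9·0.5724 / (0.9·0.5724 + 0.55·0.4276) ≈ 0.6866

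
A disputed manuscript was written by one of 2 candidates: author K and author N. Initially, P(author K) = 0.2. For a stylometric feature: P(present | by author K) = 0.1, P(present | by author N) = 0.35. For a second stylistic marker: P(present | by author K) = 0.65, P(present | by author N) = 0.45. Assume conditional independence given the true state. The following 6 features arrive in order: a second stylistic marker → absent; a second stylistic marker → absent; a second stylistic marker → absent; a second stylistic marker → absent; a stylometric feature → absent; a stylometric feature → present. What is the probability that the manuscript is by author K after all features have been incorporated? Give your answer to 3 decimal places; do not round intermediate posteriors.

0.016

Apply Bayes' rule sequentially, carrying P(author K) forward.
After a second stylistic marker='absent': P(author K) = 0.35·0.2000 / (0.35·0.2000 + 0.55·0.8000) ≈ 0.1373
After a second stylistic marker='absent': P(author K) = 0.35·0.1373 / (0.35·0.1373 + 0.55·0.8627) ≈ 0.0919
After a second stylistic marker='absent': P(author K) = 0.35·0.0919 / (0.35·0.0919 + 0.55·0.9081) ≈ 0.0605
After a second stylistic marker='absent': P(author K) = 0.35·0.0605 / (0.35·0.0605 + 0.55·0.9395) ≈ 0.0394
After a stylometric feature='absent': P(author K) = 0.9·0.0394 / (0.9·0.0394 + 0.65·0.9606) ≈ 0.0537
After a stylometric feature='present': P(author K) = 0.1·0.0537 / (0.1·0.0537 + 0.35·0.9463) ≈ 0.0160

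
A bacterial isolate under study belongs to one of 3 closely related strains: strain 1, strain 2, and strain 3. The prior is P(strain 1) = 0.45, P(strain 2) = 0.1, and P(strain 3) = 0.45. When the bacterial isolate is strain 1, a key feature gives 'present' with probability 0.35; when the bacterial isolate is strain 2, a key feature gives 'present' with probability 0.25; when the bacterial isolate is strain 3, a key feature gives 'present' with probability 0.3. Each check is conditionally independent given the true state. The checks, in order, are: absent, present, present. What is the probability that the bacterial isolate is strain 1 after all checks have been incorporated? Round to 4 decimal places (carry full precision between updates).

After 'absent': normaliser = 0.65·0.4500 + 0.75·0.1000 + 0.7·0.4500; P(strain 1) ≈ 0.4286, P(strain 2) ≈ 0.1099, P(strain 3) ≈ 0.4615
After 'present': normaliser = 0.35·0.4286 + 0.25·0.1099 + 0.3·0.4615; P(strain 1) ≈ 0.4748, P(strain 2) ≈ 0.0870, P(strain 3) ≈ 0.4383
After 'present': normaliser = 0.35·0.4748 + 0.25·0.0870 + 0.3·0.4383; P(strain 1) ≈ 0.5203, P(strain 2) ≈ 0.0681, P(strain 3) ≈ 0.4117

0.5203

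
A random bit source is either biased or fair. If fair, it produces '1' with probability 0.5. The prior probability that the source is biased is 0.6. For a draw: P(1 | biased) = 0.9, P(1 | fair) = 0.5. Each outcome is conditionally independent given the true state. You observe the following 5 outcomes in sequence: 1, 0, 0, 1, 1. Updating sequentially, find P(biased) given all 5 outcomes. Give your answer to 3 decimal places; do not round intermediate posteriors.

After '1': P(biased) = 0.9·0.6000 / (0.9·0.6000 + 0.5·0.4000) ≈ 0.7297
After '0': P(biased) = 0.1·0.7297 / (0.1·0.7297 + 0.5·0.2703) ≈ 0.3506
After '0': P(biased) = 0.1·0.3506 / (0.1·0.3506 + 0.5·0.6494) ≈ 0.0975
After '1': P(biased) = 0.9·0.0975 / (0.9·0.0975 + 0.5·0.9025) ≈ 0.1628
After '1': P(biased) = 0.9·0.1628 / (0.9·0.1628 + 0.5·0.8372) ≈ 0.2592

0.259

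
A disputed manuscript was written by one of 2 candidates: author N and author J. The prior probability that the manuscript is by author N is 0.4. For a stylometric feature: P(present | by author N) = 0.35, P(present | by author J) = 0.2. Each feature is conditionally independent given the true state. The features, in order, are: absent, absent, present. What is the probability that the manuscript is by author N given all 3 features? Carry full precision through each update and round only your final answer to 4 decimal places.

0.4351

After 'absent': P(author N) = 0.65·0.4000 / (0.65·0.4000 + 0.8·0.6000) ≈ 0.3514
After 'absent': P(author N) = 0.65·0.3514 / (0.65·0.3514 + 0.8·0.6486) ≈ 0.3056
After 'present': P(author N) = 0.35·0.3056 / (0.35·0.3056 + 0.2·0.6944) ≈ 0.4351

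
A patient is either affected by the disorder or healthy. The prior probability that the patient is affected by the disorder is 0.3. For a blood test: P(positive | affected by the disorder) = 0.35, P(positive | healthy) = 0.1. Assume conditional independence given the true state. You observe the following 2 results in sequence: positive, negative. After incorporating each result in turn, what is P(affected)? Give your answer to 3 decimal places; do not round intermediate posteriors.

After 'positive': P(affected) = 0.35·0.3000 / (0.35·0.3000 + 0.1·0.7000) ≈ 0.6000
After 'negative': P(affected) = 0.65·0.6000 / (0.65·0.6000 + 0.9·0.4000) ≈ 0.5200

0.520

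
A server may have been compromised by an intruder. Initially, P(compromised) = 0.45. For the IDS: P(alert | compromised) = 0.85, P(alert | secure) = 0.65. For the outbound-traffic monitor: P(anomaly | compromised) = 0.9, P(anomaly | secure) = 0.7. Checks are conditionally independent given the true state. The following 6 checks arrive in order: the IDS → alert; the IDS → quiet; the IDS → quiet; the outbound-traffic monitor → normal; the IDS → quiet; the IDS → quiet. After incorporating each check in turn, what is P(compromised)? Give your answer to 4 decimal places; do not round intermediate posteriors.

After the IDS='alert': P(compromised) = 0.85·0.4500 / (0.85·0.4500 + 0.65·0.5500) ≈ 0.5169
After the IDS='quiet': P(compromised) = 0.15·0.5169 / (0.15·0.5169 + 0.35·0.4831) ≈ 0.3144
After the IDS='quiet': P(compromised) = 0.15·0.3144 / (0.15·0.3144 + 0.35·0.6856) ≈ 0.1642
After the outbound-traffic monitor='normal': P(compromised) = 0.1·0.1642 / (0.1·0.1642 + 0.3·0.8358) ≈ 0.0615
After the IDS='quiet': P(compromised) = 0.15·0.0615 / (0.15·0.0615 + 0.35·0.9385) ≈ 0.0273
After the IDS='quiet': P(compromised) = 0.15·0.0273 / (0.15·0.0273 + 0.35·0.9727) ≈ 0.0119

0.0119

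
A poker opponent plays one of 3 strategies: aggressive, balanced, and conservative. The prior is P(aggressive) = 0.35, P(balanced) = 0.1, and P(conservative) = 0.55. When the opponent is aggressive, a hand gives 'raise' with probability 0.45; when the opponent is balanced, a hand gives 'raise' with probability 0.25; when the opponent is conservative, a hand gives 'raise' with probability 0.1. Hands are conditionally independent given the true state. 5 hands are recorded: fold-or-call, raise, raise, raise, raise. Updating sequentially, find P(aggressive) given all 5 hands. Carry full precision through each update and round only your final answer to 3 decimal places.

0.958

After 'fold-or-call': normaliser = 0.55·0.3500 + 0.75·0.1000 + 0.9·0.5500; P(aggressive) ≈ 0.2525, P(balanced) ≈ 0.0984, P(conservative) ≈ 0.6492
After 'raise': normaliser = 0.45·0.2525 + 0.25·0.0984 + 0.1·0.6492; P(aggressive) ≈ 0.5593, P(balanced) ≈ 0.1211, P(conservative) ≈ 0.3196
After 'raise': normaliser = 0.45·0.5593 + 0.25·0.1211 + 0.1·0.3196; P(aggressive) ≈ 0.8018, P(balanced) ≈ 0.0964, P(conservative) ≈ 0.1018
After 'raise': normaliser = 0.45·0.8018 + 0.25·0.0964 + 0.1·0.1018; P(aggressive) ≈ 0.9132, P(balanced) ≈ 0.0610, P(conservative) ≈ 0.0258
After 'raise': normaliser = 0.45·0.9132 + 0.25·0.0610 + 0.1·0.0258; P(aggressive) ≈ 0.9584, P(balanced) ≈ 0.0356, P(conservative) ≈ 0.0060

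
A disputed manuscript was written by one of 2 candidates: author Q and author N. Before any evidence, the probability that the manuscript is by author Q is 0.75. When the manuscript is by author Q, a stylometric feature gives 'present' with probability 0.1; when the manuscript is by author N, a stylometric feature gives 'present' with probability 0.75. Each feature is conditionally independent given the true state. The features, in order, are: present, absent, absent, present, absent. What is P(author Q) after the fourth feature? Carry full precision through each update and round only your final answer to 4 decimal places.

0.4087

After 'present': P(author Q) = 0.1·0.7500 / (0.1·0.7500 + 0.75·0.2500) ≈ 0.2857
After 'absent': P(author Q) = 0.9·0.2857 / (0.9·0.2857 + 0.25·0.7143) ≈ 0.5902
After 'absent': P(author Q) = 0.9·0.5902 / (0.9·0.5902 + 0.25·0.4098) ≈ 0.8383
After 'present': P(author Q) = 0.1·0.8383 / (0.1·0.8383 + 0.75·0.1617) ≈ 0.4087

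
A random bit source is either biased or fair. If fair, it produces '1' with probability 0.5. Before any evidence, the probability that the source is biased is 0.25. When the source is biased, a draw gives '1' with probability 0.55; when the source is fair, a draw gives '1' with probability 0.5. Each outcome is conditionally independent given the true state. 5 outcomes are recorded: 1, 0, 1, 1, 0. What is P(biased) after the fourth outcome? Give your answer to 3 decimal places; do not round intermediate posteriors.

0.285

Each posterior becomes the prior for the next update.
After '1': P(biased) = 0.55·0.2500 / (0.55·0.2500 + 0.5·0.7500) ≈ 0.2683
After '0': P(biased) = 0.45·0.2683 / (0.45·0.2683 + 0.5·0.7317) ≈ 0.2481
After '1': P(biased) = 0.55·0.2481 / (0.55·0.2481 + 0.5·0.7519) ≈ 0.2663
After '1': P(biased) = 0.55·0.2663 / (0.55·0.2663 + 0.5·0.7337) ≈ 0.2854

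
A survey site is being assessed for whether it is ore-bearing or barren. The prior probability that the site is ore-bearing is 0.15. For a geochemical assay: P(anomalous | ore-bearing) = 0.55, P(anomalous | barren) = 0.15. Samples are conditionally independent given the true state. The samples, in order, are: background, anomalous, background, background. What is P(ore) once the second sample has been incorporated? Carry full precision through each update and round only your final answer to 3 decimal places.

Each posterior becomes the prior for the next update.
After 'background': P(ore) = 0.45·0.1500 / (0.45·0.1500 + 0.85·0.8500) ≈ 0.0854
After 'anomalous': P(ore) = 0.55·0.0854 / (0.55·0.0854 + 0.15·0.9146) ≈ 0.2552

0.255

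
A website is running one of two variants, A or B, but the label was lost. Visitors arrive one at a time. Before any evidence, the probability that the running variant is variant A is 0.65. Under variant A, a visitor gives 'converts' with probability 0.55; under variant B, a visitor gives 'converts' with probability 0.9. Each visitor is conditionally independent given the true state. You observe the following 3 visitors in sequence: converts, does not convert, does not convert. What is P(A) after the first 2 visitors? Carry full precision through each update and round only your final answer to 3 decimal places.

0.836

After 'converts': P(A) = 0.55·0.6500 / (0.55·0.6500 + 0.9·0.3500) ≈ 0.5316
After 'does not convert': P(A) = 0.45·0.5316 / (0.45·0.5316 + 0.1·0.4684) ≈ 0.8363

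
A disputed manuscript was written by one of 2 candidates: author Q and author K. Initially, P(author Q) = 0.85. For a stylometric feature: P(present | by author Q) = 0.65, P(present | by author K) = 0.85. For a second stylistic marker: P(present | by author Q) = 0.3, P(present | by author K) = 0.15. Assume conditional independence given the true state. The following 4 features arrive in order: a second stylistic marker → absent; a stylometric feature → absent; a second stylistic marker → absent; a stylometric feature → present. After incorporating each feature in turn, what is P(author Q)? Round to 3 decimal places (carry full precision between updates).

Apply Bayes' rule sequentially, carrying P(author Q) forward.
After a second stylistic marker='absent': P(author Q) = 0.7·0.8500 / (0.7·0.8500 + 0.85·0.1500) ≈ 0.8235
After a stylometric feature='absent': P(author Q) = 0.35·0.8235 / (0.35·0.8235 + 0.15·0.1765) ≈ 0.9159
After a second stylistic marker='absent': P(author Q) = 0.7·0.9159 / (0.7·0.9159 + 0.85·0.0841) ≈ 0.8997
After a stylometric feature='present': P(author Q) = 0.65·0.8997 / (0.65·0.8997 + 0.85·0.1003) ≈ 0.8727

0.873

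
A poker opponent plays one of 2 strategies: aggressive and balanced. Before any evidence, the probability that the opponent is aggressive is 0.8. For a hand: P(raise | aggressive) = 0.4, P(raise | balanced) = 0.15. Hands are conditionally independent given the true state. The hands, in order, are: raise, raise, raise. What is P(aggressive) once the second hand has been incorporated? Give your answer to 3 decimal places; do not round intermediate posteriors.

Apply Bayes' rule sequentially, carrying P(aggressive) forward.
After 'raise': P(aggressive) = 0.4·0.8000 / (0.4·0.8000 + 0.15·0.2000) ≈ 0.9143
After 'raise': P(aggressive) = 0.4·0.9143 / (0.4·0.9143 + 0.15·0.0857) ≈ 0.9660

0.966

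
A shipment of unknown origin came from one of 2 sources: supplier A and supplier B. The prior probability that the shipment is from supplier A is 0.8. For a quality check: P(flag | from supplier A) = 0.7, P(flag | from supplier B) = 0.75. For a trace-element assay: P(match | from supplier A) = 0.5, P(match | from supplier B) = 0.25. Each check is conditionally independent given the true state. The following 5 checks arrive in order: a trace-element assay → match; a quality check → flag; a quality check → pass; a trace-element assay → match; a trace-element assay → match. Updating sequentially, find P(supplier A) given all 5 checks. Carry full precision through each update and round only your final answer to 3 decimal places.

0.973

After a trace-element assay='match': P(supplier A) = 0.5·0.8000 / (0.5·0.8000 + 0.25·0.2000) ≈ 0.8889
After a quality check='flag': P(supplier A) = 0.7·0.8889 / (0.7·0.8889 + 0.75·0.1111) ≈ 0.8819
After a quality check='pass': P(supplier A) = 0.3·0.8819 / (0.3·0.8819 + 0.25·0.1181) ≈ 0.8996
After a trace-element assay='match': P(supplier A) = 0.5·0.8996 / (0.5·0.8996 + 0.25·0.1004) ≈ 0.9471
After a trace-element assay='match': P(supplier A) = 0.5·0.9471 / (0.5·0.9471 + 0.25·0.0529) ≈ 0.9729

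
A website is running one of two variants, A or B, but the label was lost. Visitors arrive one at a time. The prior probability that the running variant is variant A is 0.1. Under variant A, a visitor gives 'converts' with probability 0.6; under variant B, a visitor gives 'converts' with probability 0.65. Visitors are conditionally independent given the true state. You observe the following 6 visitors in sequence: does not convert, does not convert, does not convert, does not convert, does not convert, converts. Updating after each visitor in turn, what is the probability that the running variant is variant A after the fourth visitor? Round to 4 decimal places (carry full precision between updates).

0.1593

Each posterior becomes the prior for the next update.
After 'does not convert': P(A) = 0.4·0.1000 / (0.4·0.1000 + 0.35·0.9000) ≈ 0.1127
After 'does not convert': P(A) = 0.4·0.1127 / (0.4·0.1127 + 0.35·0.8873) ≈ 0.1267
After 'does not convert': P(A) = 0.4·0.1267 / (0.4·0.1267 + 0.35·0.8733) ≈ 0.1423
After 'does not convert': P(A) = 0.4·0.1423 / (0.4·0.1423 + 0.35·0.8577) ≈ 0.1593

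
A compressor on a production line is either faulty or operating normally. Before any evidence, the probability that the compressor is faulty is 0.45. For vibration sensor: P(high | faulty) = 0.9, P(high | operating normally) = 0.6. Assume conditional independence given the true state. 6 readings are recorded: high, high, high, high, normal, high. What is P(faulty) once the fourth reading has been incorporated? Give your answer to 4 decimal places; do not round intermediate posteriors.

0.8055

After 'high': P(faulty) = 0.9·0.4500 / (0.9·0.4500 + 0.6·0.5500) ≈ 0.5510
After 'high': P(faulty) = 0.9·0.5510 / (0.9·0.5510 + 0.6·0.4490) ≈ 0.6480
After 'high': P(faulty) = 0.9·0.6480 / (0.9·0.6480 + 0.6·0.3520) ≈ 0.7341
After 'high': P(faulty) = 0.9·0.7341 / (0.9·0.7341 + 0.6·0.2659) ≈ 0.8055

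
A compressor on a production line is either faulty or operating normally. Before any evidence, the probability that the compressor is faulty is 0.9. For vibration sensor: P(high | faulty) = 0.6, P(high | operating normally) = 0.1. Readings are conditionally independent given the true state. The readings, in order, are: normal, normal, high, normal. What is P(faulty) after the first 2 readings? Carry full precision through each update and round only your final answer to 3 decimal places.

0.640

After 'normal': P(faulty) = 0.4·0.9000 / (0.4·0.9000 + 0.9·0.1000) ≈ 0.8000
After 'normal': P(faulty) = 0.4·0.8000 / (0.4·0.8000 + 0.9·0.2000) ≈ 0.6400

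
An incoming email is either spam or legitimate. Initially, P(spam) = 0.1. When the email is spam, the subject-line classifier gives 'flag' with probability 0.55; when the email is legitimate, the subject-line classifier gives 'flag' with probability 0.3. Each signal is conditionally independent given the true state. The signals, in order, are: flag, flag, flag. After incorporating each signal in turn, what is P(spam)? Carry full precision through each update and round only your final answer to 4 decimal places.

0.4064

After 'flag': P(spam) = 0.55·0.1000 / (0.55·0.1000 + 0.3·0.9000) ≈ 0.1692
After 'flag': P(spam) = 0.55·0.1692 / (0.55·0.1692 + 0.3·0.8308) ≈ 0.2719
After 'flag': P(spam) = 0.55·0.2719 / (0.55·0.2719 + 0.3·0.7281) ≈ 0.4064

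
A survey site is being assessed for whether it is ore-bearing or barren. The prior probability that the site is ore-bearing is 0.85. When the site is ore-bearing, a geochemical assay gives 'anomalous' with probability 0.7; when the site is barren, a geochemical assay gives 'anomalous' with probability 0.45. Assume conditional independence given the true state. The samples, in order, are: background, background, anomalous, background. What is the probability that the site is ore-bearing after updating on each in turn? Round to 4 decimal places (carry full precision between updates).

0.5886

After 'background': P(ore) = 0.3·0.8500 / (0.3·0.8500 + 0.55·0.1500) ≈ 0.7556
After 'background': P(ore) = 0.3·0.7556 / (0.3·0.7556 + 0.55·0.2444) ≈ 0.6277
After 'anomalous': P(ore) = 0.7·0.6277 / (0.7·0.6277 + 0.45·0.3723) ≈ 0.7240
After 'background': P(ore) = 0.3·0.7240 / (0.3·0.7240 + 0.55·0.2760) ≈ 0.5886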